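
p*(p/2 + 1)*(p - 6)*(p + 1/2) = p^4/2 - 7*p^3/4 - 7*p^2 - 3*p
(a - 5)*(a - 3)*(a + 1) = a^3 - 7*a^2 + 7*a + 15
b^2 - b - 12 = (b - 4)*(b + 3)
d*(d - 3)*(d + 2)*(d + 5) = d^4 + 4*d^3 - 11*d^2 - 30*d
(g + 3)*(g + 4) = g^2 + 7*g + 12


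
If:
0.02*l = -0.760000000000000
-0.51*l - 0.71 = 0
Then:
No Solution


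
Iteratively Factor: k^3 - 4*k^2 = (k)*(k^2 - 4*k) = k^2*(k - 4)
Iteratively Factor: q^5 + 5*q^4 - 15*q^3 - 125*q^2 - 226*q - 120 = (q - 5)*(q^4 + 10*q^3 + 35*q^2 + 50*q + 24) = (q - 5)*(q + 3)*(q^3 + 7*q^2 + 14*q + 8) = (q - 5)*(q + 3)*(q + 4)*(q^2 + 3*q + 2) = (q - 5)*(q + 1)*(q + 3)*(q + 4)*(q + 2)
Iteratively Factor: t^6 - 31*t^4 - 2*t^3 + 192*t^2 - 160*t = (t - 2)*(t^5 + 2*t^4 - 27*t^3 - 56*t^2 + 80*t) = (t - 2)*(t - 1)*(t^4 + 3*t^3 - 24*t^2 - 80*t) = t*(t - 2)*(t - 1)*(t^3 + 3*t^2 - 24*t - 80) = t*(t - 5)*(t - 2)*(t - 1)*(t^2 + 8*t + 16) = t*(t - 5)*(t - 2)*(t - 1)*(t + 4)*(t + 4)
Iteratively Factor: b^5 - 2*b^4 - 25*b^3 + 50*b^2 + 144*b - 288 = (b - 4)*(b^4 + 2*b^3 - 17*b^2 - 18*b + 72) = (b - 4)*(b - 3)*(b^3 + 5*b^2 - 2*b - 24) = (b - 4)*(b - 3)*(b - 2)*(b^2 + 7*b + 12) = (b - 4)*(b - 3)*(b - 2)*(b + 3)*(b + 4)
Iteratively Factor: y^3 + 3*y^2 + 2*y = (y)*(y^2 + 3*y + 2) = y*(y + 2)*(y + 1)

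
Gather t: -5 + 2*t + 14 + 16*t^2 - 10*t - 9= 16*t^2 - 8*t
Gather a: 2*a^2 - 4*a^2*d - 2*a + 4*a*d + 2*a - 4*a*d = a^2*(2 - 4*d)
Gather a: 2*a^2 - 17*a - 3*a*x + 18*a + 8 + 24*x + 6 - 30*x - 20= 2*a^2 + a*(1 - 3*x) - 6*x - 6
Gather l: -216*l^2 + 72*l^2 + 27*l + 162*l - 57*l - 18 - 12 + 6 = -144*l^2 + 132*l - 24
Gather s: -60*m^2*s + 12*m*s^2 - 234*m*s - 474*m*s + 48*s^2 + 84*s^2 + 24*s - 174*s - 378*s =s^2*(12*m + 132) + s*(-60*m^2 - 708*m - 528)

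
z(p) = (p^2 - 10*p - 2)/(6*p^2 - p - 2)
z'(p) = (1 - 12*p)*(p^2 - 10*p - 2)/(6*p^2 - p - 2)^2 + (2*p - 10)/(6*p^2 - p - 2)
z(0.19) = 1.96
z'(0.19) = 6.14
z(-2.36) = 0.80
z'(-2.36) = 0.26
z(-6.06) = 0.42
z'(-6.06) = 0.04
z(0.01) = 1.05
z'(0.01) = 4.51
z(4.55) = -0.23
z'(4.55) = 0.10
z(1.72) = -1.16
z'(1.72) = 1.15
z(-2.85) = 0.70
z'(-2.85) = 0.18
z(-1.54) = 1.15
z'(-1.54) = 0.67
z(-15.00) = 0.27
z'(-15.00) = 0.01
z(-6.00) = 0.43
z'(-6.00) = 0.04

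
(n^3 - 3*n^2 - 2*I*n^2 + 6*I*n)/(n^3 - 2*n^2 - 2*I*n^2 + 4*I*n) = (n - 3)/(n - 2)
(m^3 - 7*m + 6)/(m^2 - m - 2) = (m^2 + 2*m - 3)/(m + 1)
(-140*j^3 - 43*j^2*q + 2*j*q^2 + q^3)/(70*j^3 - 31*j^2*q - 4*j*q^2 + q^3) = (4*j + q)/(-2*j + q)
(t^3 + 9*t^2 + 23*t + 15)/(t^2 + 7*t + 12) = (t^2 + 6*t + 5)/(t + 4)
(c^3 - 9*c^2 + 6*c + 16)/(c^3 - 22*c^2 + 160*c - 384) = (c^2 - c - 2)/(c^2 - 14*c + 48)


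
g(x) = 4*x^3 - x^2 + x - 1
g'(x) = 12*x^2 - 2*x + 1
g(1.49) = 11.50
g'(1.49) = 24.66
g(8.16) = 2113.93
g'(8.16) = 783.71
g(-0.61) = -2.89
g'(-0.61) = 6.69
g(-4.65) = -429.45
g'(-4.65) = 269.77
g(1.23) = 6.16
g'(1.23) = 16.69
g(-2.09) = -43.98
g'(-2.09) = 57.60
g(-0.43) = -1.93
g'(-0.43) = 4.08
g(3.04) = 105.18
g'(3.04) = 105.82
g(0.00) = -1.00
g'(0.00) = 1.00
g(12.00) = 6779.00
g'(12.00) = 1705.00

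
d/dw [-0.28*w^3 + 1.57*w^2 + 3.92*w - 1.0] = -0.84*w^2 + 3.14*w + 3.92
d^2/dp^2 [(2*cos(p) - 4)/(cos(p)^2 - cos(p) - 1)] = 2*(9*sin(p)^4*cos(p) - 7*sin(p)^4 + 13*sin(p)^2 - 8*cos(p) + 9*cos(3*p)/2 - cos(5*p)/2 + 4)/(sin(p)^2 + cos(p))^3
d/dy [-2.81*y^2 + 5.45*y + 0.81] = 5.45 - 5.62*y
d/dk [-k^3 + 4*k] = 4 - 3*k^2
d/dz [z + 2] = 1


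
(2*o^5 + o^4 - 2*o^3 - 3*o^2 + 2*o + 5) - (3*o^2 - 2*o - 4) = 2*o^5 + o^4 - 2*o^3 - 6*o^2 + 4*o + 9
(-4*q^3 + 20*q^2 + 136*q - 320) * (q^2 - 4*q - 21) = -4*q^5 + 36*q^4 + 140*q^3 - 1284*q^2 - 1576*q + 6720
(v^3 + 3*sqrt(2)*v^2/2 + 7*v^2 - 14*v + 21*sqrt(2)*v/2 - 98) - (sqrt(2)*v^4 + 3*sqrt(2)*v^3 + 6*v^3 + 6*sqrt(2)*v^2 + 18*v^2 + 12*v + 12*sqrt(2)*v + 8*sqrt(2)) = -sqrt(2)*v^4 - 5*v^3 - 3*sqrt(2)*v^3 - 11*v^2 - 9*sqrt(2)*v^2/2 - 26*v - 3*sqrt(2)*v/2 - 98 - 8*sqrt(2)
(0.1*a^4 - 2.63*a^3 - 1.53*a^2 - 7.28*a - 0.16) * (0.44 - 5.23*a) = -0.523*a^5 + 13.7989*a^4 + 6.8447*a^3 + 37.4012*a^2 - 2.3664*a - 0.0704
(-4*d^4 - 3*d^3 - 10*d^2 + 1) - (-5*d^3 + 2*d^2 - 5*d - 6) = -4*d^4 + 2*d^3 - 12*d^2 + 5*d + 7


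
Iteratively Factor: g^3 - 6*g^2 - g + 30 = (g - 3)*(g^2 - 3*g - 10) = (g - 3)*(g + 2)*(g - 5)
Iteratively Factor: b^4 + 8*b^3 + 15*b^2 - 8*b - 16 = (b + 1)*(b^3 + 7*b^2 + 8*b - 16) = (b + 1)*(b + 4)*(b^2 + 3*b - 4) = (b - 1)*(b + 1)*(b + 4)*(b + 4)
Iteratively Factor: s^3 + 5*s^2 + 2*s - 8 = (s + 2)*(s^2 + 3*s - 4) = (s - 1)*(s + 2)*(s + 4)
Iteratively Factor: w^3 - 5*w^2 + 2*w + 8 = (w - 2)*(w^2 - 3*w - 4) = (w - 4)*(w - 2)*(w + 1)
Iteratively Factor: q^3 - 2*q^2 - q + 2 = (q + 1)*(q^2 - 3*q + 2) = (q - 2)*(q + 1)*(q - 1)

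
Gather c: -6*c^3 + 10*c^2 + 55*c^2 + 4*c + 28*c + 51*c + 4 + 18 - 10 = -6*c^3 + 65*c^2 + 83*c + 12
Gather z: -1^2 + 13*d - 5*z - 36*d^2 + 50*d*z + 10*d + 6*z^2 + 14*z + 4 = -36*d^2 + 23*d + 6*z^2 + z*(50*d + 9) + 3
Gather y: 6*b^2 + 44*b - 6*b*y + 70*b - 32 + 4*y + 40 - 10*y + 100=6*b^2 + 114*b + y*(-6*b - 6) + 108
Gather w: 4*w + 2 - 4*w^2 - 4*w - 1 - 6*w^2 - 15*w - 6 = -10*w^2 - 15*w - 5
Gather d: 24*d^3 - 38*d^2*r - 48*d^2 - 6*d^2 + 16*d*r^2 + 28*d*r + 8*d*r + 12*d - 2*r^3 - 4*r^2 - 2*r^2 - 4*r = 24*d^3 + d^2*(-38*r - 54) + d*(16*r^2 + 36*r + 12) - 2*r^3 - 6*r^2 - 4*r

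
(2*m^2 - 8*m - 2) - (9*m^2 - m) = -7*m^2 - 7*m - 2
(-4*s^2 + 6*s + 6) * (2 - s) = 4*s^3 - 14*s^2 + 6*s + 12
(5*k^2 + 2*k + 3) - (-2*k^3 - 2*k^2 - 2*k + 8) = 2*k^3 + 7*k^2 + 4*k - 5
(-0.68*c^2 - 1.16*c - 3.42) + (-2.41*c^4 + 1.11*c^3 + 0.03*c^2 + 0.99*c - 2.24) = -2.41*c^4 + 1.11*c^3 - 0.65*c^2 - 0.17*c - 5.66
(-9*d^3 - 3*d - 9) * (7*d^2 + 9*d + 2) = -63*d^5 - 81*d^4 - 39*d^3 - 90*d^2 - 87*d - 18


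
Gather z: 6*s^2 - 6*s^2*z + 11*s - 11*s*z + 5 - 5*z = 6*s^2 + 11*s + z*(-6*s^2 - 11*s - 5) + 5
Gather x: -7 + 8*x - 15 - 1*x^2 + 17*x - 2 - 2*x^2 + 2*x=-3*x^2 + 27*x - 24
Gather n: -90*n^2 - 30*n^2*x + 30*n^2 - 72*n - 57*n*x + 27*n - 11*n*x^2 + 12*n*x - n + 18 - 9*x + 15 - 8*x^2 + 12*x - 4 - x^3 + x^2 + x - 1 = n^2*(-30*x - 60) + n*(-11*x^2 - 45*x - 46) - x^3 - 7*x^2 + 4*x + 28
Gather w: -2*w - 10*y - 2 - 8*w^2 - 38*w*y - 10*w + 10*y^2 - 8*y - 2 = -8*w^2 + w*(-38*y - 12) + 10*y^2 - 18*y - 4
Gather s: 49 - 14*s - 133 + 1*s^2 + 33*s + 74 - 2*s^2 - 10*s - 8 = -s^2 + 9*s - 18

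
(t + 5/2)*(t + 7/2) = t^2 + 6*t + 35/4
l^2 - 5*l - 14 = (l - 7)*(l + 2)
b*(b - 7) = b^2 - 7*b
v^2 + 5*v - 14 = (v - 2)*(v + 7)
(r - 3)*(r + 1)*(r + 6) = r^3 + 4*r^2 - 15*r - 18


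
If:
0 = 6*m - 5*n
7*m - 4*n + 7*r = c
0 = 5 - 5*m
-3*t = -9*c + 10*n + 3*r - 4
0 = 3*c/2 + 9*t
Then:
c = 494/635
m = 1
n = 6/5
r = -129/635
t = -247/1905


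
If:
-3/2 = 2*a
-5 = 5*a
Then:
No Solution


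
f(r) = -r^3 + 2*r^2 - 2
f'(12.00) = -384.00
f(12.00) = -1442.00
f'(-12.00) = -480.00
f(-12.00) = 2014.00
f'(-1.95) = -19.21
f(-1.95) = 13.02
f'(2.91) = -13.76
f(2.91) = -9.71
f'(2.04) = -4.32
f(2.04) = -2.17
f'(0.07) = 0.27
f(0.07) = -1.99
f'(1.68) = -1.75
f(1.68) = -1.10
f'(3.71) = -26.45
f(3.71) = -25.54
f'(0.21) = 0.71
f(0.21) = -1.92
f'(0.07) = 0.27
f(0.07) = -1.99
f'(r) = -3*r^2 + 4*r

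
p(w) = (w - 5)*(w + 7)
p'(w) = 2*w + 2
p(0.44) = -33.93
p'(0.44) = 2.88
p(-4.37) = -24.64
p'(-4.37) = -6.74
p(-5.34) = -17.16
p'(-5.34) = -8.68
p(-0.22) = -35.39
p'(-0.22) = 1.56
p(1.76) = -28.38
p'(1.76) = 5.52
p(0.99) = -32.04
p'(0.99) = 3.98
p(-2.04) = -34.92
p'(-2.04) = -2.08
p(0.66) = -33.24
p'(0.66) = 3.32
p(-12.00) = 85.00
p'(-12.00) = -22.00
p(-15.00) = 160.00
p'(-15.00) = -28.00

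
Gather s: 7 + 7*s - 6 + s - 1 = 8*s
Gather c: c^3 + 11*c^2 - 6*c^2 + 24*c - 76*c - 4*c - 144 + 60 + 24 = c^3 + 5*c^2 - 56*c - 60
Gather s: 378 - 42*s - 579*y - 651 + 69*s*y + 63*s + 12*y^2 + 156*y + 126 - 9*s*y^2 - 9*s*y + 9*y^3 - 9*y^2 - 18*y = s*(-9*y^2 + 60*y + 21) + 9*y^3 + 3*y^2 - 441*y - 147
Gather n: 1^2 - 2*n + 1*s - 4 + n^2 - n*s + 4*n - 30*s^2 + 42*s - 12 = n^2 + n*(2 - s) - 30*s^2 + 43*s - 15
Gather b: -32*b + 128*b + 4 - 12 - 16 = 96*b - 24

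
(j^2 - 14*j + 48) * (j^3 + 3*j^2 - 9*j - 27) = j^5 - 11*j^4 - 3*j^3 + 243*j^2 - 54*j - 1296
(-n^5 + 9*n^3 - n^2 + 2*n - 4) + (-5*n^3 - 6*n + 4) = -n^5 + 4*n^3 - n^2 - 4*n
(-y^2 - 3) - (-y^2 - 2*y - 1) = 2*y - 2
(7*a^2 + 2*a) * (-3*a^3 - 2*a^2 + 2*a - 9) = -21*a^5 - 20*a^4 + 10*a^3 - 59*a^2 - 18*a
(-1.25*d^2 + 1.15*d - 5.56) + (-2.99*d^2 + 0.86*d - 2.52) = -4.24*d^2 + 2.01*d - 8.08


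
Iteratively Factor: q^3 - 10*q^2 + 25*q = (q - 5)*(q^2 - 5*q) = q*(q - 5)*(q - 5)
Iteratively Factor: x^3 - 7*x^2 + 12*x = (x)*(x^2 - 7*x + 12) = x*(x - 3)*(x - 4)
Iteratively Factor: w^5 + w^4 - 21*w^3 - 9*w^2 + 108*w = (w - 3)*(w^4 + 4*w^3 - 9*w^2 - 36*w) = (w - 3)*(w + 4)*(w^3 - 9*w) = (w - 3)*(w + 3)*(w + 4)*(w^2 - 3*w) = (w - 3)^2*(w + 3)*(w + 4)*(w)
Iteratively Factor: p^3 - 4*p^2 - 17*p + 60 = (p - 5)*(p^2 + p - 12) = (p - 5)*(p - 3)*(p + 4)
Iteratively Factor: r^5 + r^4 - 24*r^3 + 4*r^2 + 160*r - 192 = (r - 2)*(r^4 + 3*r^3 - 18*r^2 - 32*r + 96) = (r - 2)*(r + 4)*(r^3 - r^2 - 14*r + 24) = (r - 2)^2*(r + 4)*(r^2 + r - 12) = (r - 2)^2*(r + 4)^2*(r - 3)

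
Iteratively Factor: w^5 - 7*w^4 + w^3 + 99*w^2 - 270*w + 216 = (w - 3)*(w^4 - 4*w^3 - 11*w^2 + 66*w - 72) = (w - 3)^2*(w^3 - w^2 - 14*w + 24) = (w - 3)^3*(w^2 + 2*w - 8) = (w - 3)^3*(w - 2)*(w + 4)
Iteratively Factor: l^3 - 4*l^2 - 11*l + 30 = (l - 2)*(l^2 - 2*l - 15) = (l - 2)*(l + 3)*(l - 5)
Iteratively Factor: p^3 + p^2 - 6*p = (p + 3)*(p^2 - 2*p) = p*(p + 3)*(p - 2)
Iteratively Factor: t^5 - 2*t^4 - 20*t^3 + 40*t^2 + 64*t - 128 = (t - 4)*(t^4 + 2*t^3 - 12*t^2 - 8*t + 32) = (t - 4)*(t - 2)*(t^3 + 4*t^2 - 4*t - 16) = (t - 4)*(t - 2)*(t + 4)*(t^2 - 4) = (t - 4)*(t - 2)^2*(t + 4)*(t + 2)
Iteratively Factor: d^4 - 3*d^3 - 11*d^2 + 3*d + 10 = (d - 5)*(d^3 + 2*d^2 - d - 2) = (d - 5)*(d + 2)*(d^2 - 1) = (d - 5)*(d - 1)*(d + 2)*(d + 1)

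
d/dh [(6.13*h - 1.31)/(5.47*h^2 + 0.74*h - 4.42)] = (-33.5311*h^2 + 14.3314*h - 26.1252)/(29.9209*h^4 + 8.0956*h^3 - 47.8072*h^2 - 6.5416*h + 19.5364)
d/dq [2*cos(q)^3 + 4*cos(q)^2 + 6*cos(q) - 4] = 2*(3*sin(q)^2 - 4*cos(q) - 6)*sin(q)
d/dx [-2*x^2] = -4*x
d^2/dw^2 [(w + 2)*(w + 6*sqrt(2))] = 2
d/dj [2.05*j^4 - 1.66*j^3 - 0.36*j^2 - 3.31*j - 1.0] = 8.2*j^3 - 4.98*j^2 - 0.72*j - 3.31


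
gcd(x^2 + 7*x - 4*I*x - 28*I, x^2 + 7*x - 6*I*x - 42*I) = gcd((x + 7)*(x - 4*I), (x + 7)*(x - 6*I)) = x + 7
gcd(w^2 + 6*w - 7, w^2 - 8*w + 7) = w - 1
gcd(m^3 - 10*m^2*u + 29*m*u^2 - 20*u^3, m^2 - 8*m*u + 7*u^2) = -m + u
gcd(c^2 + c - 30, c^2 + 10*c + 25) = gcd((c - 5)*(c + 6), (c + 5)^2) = 1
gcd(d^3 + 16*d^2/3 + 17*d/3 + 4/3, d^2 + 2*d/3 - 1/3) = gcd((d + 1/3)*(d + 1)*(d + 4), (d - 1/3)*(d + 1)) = d + 1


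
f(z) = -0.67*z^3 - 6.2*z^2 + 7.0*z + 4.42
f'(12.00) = -431.24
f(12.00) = -1962.14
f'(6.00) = -139.76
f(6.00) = -321.50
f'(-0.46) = 12.28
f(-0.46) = -0.05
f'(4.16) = -79.37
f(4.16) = -121.99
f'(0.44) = 1.15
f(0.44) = 6.24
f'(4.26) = -82.30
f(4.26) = -130.07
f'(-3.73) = 25.29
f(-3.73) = -73.18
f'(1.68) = -19.51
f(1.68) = -4.50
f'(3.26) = -54.79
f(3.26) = -61.86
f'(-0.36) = 11.20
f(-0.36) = 1.13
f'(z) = -2.01*z^2 - 12.4*z + 7.0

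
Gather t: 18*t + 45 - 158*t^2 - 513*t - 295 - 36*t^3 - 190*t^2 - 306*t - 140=-36*t^3 - 348*t^2 - 801*t - 390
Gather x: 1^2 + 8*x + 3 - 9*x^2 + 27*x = -9*x^2 + 35*x + 4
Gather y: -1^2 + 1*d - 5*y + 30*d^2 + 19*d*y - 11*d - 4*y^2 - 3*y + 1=30*d^2 - 10*d - 4*y^2 + y*(19*d - 8)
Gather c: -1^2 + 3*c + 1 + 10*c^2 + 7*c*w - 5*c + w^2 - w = 10*c^2 + c*(7*w - 2) + w^2 - w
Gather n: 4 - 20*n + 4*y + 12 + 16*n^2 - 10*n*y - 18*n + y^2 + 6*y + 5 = 16*n^2 + n*(-10*y - 38) + y^2 + 10*y + 21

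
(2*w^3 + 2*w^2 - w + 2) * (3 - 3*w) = -6*w^4 + 9*w^2 - 9*w + 6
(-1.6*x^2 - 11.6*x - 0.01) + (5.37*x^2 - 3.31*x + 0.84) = 3.77*x^2 - 14.91*x + 0.83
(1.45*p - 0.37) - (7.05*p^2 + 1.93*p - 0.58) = -7.05*p^2 - 0.48*p + 0.21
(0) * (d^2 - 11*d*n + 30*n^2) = 0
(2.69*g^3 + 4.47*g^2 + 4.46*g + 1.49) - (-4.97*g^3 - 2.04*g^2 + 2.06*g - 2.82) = 7.66*g^3 + 6.51*g^2 + 2.4*g + 4.31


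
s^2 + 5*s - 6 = (s - 1)*(s + 6)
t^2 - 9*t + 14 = (t - 7)*(t - 2)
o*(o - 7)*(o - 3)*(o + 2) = o^4 - 8*o^3 + o^2 + 42*o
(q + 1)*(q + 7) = q^2 + 8*q + 7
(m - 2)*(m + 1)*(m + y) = m^3 + m^2*y - m^2 - m*y - 2*m - 2*y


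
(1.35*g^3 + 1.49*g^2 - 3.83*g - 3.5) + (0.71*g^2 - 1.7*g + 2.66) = 1.35*g^3 + 2.2*g^2 - 5.53*g - 0.84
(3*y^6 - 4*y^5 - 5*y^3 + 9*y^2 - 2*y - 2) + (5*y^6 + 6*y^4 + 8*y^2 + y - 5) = 8*y^6 - 4*y^5 + 6*y^4 - 5*y^3 + 17*y^2 - y - 7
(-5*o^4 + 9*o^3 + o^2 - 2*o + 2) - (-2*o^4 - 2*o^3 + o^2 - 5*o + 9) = -3*o^4 + 11*o^3 + 3*o - 7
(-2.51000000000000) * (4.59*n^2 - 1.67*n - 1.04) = -11.5209*n^2 + 4.1917*n + 2.6104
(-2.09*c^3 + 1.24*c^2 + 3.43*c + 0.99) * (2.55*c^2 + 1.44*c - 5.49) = -5.3295*c^5 + 0.1524*c^4 + 22.0062*c^3 + 0.6561*c^2 - 17.4051*c - 5.4351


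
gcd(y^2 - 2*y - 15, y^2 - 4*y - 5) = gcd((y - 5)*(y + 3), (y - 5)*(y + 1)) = y - 5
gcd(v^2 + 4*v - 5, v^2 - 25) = v + 5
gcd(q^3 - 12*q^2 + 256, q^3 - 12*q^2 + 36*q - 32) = q - 8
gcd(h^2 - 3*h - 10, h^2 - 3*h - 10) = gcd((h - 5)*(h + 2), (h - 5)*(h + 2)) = h^2 - 3*h - 10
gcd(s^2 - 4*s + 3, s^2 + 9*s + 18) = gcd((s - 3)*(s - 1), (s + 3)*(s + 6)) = 1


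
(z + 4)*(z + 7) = z^2 + 11*z + 28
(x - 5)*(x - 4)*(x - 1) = x^3 - 10*x^2 + 29*x - 20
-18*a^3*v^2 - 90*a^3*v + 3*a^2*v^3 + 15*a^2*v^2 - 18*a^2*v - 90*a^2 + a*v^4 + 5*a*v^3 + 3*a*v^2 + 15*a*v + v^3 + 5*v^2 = (-3*a + v)*(6*a + v)*(v + 5)*(a*v + 1)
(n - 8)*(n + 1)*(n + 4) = n^3 - 3*n^2 - 36*n - 32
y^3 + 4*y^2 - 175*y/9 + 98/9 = (y - 7/3)*(y - 2/3)*(y + 7)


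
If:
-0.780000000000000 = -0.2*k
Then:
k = 3.90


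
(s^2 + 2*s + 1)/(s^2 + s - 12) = (s^2 + 2*s + 1)/(s^2 + s - 12)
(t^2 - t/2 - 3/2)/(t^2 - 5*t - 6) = (t - 3/2)/(t - 6)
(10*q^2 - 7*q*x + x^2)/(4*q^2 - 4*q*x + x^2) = (-5*q + x)/(-2*q + x)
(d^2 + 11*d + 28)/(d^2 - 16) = (d + 7)/(d - 4)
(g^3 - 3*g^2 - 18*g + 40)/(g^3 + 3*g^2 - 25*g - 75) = (g^2 + 2*g - 8)/(g^2 + 8*g + 15)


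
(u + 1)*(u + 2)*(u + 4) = u^3 + 7*u^2 + 14*u + 8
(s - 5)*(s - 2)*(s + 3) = s^3 - 4*s^2 - 11*s + 30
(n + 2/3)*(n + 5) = n^2 + 17*n/3 + 10/3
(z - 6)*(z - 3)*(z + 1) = z^3 - 8*z^2 + 9*z + 18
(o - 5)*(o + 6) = o^2 + o - 30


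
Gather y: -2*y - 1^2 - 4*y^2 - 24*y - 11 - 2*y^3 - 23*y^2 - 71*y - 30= -2*y^3 - 27*y^2 - 97*y - 42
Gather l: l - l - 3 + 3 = 0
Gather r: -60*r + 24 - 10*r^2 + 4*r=-10*r^2 - 56*r + 24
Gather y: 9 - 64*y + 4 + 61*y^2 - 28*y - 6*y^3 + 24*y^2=-6*y^3 + 85*y^2 - 92*y + 13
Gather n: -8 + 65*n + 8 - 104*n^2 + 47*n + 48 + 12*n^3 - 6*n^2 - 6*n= 12*n^3 - 110*n^2 + 106*n + 48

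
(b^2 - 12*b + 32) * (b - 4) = b^3 - 16*b^2 + 80*b - 128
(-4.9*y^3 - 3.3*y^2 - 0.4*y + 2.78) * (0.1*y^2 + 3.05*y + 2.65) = -0.49*y^5 - 15.275*y^4 - 23.09*y^3 - 9.687*y^2 + 7.419*y + 7.367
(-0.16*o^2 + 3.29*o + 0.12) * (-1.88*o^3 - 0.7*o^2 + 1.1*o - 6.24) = 0.3008*o^5 - 6.0732*o^4 - 2.7046*o^3 + 4.5334*o^2 - 20.3976*o - 0.7488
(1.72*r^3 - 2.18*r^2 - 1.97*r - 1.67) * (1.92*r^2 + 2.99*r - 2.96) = 3.3024*r^5 + 0.9572*r^4 - 15.3918*r^3 - 2.6439*r^2 + 0.837899999999999*r + 4.9432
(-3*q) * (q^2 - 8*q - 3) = -3*q^3 + 24*q^2 + 9*q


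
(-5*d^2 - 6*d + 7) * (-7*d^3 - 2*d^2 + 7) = 35*d^5 + 52*d^4 - 37*d^3 - 49*d^2 - 42*d + 49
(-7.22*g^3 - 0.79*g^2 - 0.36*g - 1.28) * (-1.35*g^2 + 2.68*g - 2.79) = 9.747*g^5 - 18.2831*g^4 + 18.5126*g^3 + 2.9673*g^2 - 2.426*g + 3.5712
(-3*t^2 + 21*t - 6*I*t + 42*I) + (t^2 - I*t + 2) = -2*t^2 + 21*t - 7*I*t + 2 + 42*I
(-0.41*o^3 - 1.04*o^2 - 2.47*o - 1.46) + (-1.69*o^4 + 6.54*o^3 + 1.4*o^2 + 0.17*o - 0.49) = -1.69*o^4 + 6.13*o^3 + 0.36*o^2 - 2.3*o - 1.95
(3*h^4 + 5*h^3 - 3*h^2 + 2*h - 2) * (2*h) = 6*h^5 + 10*h^4 - 6*h^3 + 4*h^2 - 4*h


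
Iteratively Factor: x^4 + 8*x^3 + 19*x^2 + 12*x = (x + 1)*(x^3 + 7*x^2 + 12*x) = x*(x + 1)*(x^2 + 7*x + 12) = x*(x + 1)*(x + 3)*(x + 4)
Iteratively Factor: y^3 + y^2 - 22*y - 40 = (y + 4)*(y^2 - 3*y - 10) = (y + 2)*(y + 4)*(y - 5)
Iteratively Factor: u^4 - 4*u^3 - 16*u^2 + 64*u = (u)*(u^3 - 4*u^2 - 16*u + 64) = u*(u + 4)*(u^2 - 8*u + 16) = u*(u - 4)*(u + 4)*(u - 4)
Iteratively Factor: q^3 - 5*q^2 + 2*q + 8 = (q - 2)*(q^2 - 3*q - 4) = (q - 2)*(q + 1)*(q - 4)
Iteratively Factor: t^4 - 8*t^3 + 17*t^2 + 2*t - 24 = (t - 2)*(t^3 - 6*t^2 + 5*t + 12) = (t - 3)*(t - 2)*(t^2 - 3*t - 4) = (t - 3)*(t - 2)*(t + 1)*(t - 4)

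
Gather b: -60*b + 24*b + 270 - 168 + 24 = 126 - 36*b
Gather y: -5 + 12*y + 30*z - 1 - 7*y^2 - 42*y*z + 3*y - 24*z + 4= -7*y^2 + y*(15 - 42*z) + 6*z - 2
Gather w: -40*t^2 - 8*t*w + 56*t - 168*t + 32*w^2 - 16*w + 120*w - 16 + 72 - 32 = -40*t^2 - 112*t + 32*w^2 + w*(104 - 8*t) + 24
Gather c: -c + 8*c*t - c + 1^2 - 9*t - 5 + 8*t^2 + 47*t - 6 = c*(8*t - 2) + 8*t^2 + 38*t - 10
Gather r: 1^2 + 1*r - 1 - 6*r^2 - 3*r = -6*r^2 - 2*r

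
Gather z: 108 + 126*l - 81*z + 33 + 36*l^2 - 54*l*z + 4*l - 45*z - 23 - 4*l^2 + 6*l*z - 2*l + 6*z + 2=32*l^2 + 128*l + z*(-48*l - 120) + 120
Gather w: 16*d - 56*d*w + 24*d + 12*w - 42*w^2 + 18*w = 40*d - 42*w^2 + w*(30 - 56*d)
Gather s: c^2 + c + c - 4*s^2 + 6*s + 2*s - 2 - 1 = c^2 + 2*c - 4*s^2 + 8*s - 3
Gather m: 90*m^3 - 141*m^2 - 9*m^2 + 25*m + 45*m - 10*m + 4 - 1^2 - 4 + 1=90*m^3 - 150*m^2 + 60*m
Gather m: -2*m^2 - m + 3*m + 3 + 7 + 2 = -2*m^2 + 2*m + 12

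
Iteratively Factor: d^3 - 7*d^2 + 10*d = (d - 2)*(d^2 - 5*d) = (d - 5)*(d - 2)*(d)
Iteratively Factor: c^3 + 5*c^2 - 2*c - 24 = (c + 4)*(c^2 + c - 6) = (c - 2)*(c + 4)*(c + 3)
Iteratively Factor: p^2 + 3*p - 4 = (p + 4)*(p - 1)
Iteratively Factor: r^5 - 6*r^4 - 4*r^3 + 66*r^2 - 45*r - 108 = (r - 3)*(r^4 - 3*r^3 - 13*r^2 + 27*r + 36) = (r - 4)*(r - 3)*(r^3 + r^2 - 9*r - 9) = (r - 4)*(r - 3)^2*(r^2 + 4*r + 3) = (r - 4)*(r - 3)^2*(r + 1)*(r + 3)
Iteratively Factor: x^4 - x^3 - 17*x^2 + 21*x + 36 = (x + 4)*(x^3 - 5*x^2 + 3*x + 9) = (x - 3)*(x + 4)*(x^2 - 2*x - 3) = (x - 3)*(x + 1)*(x + 4)*(x - 3)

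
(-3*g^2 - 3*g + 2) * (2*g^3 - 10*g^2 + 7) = -6*g^5 + 24*g^4 + 34*g^3 - 41*g^2 - 21*g + 14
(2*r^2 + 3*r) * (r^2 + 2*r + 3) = 2*r^4 + 7*r^3 + 12*r^2 + 9*r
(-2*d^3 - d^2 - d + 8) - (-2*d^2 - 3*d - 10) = -2*d^3 + d^2 + 2*d + 18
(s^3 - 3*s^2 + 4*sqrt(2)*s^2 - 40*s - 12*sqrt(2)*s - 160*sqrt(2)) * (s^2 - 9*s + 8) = s^5 - 12*s^4 + 4*sqrt(2)*s^4 - 48*sqrt(2)*s^3 - 5*s^3 - 20*sqrt(2)*s^2 + 336*s^2 - 320*s + 1344*sqrt(2)*s - 1280*sqrt(2)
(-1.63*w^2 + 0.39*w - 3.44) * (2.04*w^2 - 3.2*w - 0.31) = -3.3252*w^4 + 6.0116*w^3 - 7.7603*w^2 + 10.8871*w + 1.0664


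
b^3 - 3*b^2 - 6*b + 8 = (b - 4)*(b - 1)*(b + 2)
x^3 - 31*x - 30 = (x - 6)*(x + 1)*(x + 5)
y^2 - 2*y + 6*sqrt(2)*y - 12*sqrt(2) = (y - 2)*(y + 6*sqrt(2))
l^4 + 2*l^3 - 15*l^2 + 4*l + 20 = (l - 2)^2*(l + 1)*(l + 5)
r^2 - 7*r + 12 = (r - 4)*(r - 3)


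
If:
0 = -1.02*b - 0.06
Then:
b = -0.06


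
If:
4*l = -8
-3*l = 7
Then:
No Solution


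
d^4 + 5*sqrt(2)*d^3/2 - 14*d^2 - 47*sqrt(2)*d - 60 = (d - 3*sqrt(2))*(d + sqrt(2))*(d + 2*sqrt(2))*(d + 5*sqrt(2)/2)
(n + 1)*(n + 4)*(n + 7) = n^3 + 12*n^2 + 39*n + 28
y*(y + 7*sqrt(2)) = y^2 + 7*sqrt(2)*y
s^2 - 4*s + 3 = (s - 3)*(s - 1)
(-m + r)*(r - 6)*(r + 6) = -m*r^2 + 36*m + r^3 - 36*r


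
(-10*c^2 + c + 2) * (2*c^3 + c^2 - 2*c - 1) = -20*c^5 - 8*c^4 + 25*c^3 + 10*c^2 - 5*c - 2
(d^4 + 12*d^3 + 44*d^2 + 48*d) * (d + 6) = d^5 + 18*d^4 + 116*d^3 + 312*d^2 + 288*d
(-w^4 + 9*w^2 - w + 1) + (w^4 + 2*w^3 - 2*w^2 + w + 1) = 2*w^3 + 7*w^2 + 2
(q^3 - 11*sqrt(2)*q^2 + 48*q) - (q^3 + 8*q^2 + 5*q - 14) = -11*sqrt(2)*q^2 - 8*q^2 + 43*q + 14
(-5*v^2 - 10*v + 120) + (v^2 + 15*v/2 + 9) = -4*v^2 - 5*v/2 + 129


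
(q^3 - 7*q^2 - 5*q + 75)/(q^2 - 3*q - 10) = (q^2 - 2*q - 15)/(q + 2)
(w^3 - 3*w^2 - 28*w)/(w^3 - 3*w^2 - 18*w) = (-w^2 + 3*w + 28)/(-w^2 + 3*w + 18)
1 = 1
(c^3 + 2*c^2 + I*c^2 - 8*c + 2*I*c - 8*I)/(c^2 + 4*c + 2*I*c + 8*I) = (c^2 + c*(-2 + I) - 2*I)/(c + 2*I)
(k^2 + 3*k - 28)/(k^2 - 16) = (k + 7)/(k + 4)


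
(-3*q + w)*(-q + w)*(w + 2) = 3*q^2*w + 6*q^2 - 4*q*w^2 - 8*q*w + w^3 + 2*w^2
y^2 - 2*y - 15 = (y - 5)*(y + 3)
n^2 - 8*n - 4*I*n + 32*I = (n - 8)*(n - 4*I)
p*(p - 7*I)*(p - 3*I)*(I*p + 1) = I*p^4 + 11*p^3 - 31*I*p^2 - 21*p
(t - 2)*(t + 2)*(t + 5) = t^3 + 5*t^2 - 4*t - 20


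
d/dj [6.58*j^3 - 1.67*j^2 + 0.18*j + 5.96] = 19.74*j^2 - 3.34*j + 0.18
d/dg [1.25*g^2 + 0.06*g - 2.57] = 2.5*g + 0.06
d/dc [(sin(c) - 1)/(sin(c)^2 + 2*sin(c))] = (-cos(c) + 2/tan(c) + 2*cos(c)/sin(c)^2)/(sin(c) + 2)^2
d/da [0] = 0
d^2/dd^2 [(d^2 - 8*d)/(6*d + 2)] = 25/(27*d^3 + 27*d^2 + 9*d + 1)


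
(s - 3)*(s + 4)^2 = s^3 + 5*s^2 - 8*s - 48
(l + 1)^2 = l^2 + 2*l + 1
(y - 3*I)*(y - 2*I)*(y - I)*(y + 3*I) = y^4 - 3*I*y^3 + 7*y^2 - 27*I*y - 18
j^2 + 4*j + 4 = (j + 2)^2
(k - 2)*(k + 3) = k^2 + k - 6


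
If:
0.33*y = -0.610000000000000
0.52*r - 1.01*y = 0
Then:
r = -3.59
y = -1.85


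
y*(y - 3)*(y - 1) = y^3 - 4*y^2 + 3*y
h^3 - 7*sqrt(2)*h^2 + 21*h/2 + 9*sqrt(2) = (h - 6*sqrt(2))*(h - 3*sqrt(2)/2)*(h + sqrt(2)/2)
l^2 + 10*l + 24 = (l + 4)*(l + 6)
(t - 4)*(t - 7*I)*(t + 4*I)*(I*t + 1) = I*t^4 + 4*t^3 - 4*I*t^3 - 16*t^2 + 25*I*t^2 + 28*t - 100*I*t - 112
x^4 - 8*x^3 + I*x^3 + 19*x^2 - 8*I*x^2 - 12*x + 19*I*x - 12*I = (x - 4)*(x - 3)*(x - 1)*(x + I)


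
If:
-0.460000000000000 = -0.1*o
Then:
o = 4.60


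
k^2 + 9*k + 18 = (k + 3)*(k + 6)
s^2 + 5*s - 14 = (s - 2)*(s + 7)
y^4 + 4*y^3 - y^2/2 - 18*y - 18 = (y + 2)^2*(y - 3*sqrt(2)/2)*(y + 3*sqrt(2)/2)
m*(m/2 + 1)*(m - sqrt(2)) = m^3/2 - sqrt(2)*m^2/2 + m^2 - sqrt(2)*m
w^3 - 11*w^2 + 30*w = w*(w - 6)*(w - 5)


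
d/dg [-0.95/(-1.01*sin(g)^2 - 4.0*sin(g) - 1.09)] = -(1.919*sin(g) + 3.8)*cos(g)/(1.01*sin(g)^2 + 4.0*sin(g) + 1.09)^2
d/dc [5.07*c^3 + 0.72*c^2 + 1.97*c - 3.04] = 15.21*c^2 + 1.44*c + 1.97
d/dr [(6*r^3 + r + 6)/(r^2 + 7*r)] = (6*r^4 + 84*r^3 - r^2 - 12*r - 42)/(r^2*(r^2 + 14*r + 49))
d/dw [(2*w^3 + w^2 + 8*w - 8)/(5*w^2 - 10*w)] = 2*(w^4 - 4*w^3 - 5*w^2 + 8*w - 8)/(5*w^2*(w^2 - 4*w + 4))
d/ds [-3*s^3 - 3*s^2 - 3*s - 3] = -9*s^2 - 6*s - 3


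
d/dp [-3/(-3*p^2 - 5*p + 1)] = 3*(-6*p - 5)/(3*p^2 + 5*p - 1)^2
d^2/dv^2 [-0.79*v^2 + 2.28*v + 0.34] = -1.58000000000000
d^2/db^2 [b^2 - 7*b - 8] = 2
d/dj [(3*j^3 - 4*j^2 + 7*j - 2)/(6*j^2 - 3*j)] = 2*(3*j^4 - 3*j^3 - 5*j^2 + 4*j - 1)/(3*j^2*(4*j^2 - 4*j + 1))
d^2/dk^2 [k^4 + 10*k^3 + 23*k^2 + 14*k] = 12*k^2 + 60*k + 46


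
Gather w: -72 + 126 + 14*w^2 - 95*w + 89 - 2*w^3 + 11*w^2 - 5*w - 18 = -2*w^3 + 25*w^2 - 100*w + 125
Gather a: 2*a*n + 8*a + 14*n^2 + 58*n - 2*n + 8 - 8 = a*(2*n + 8) + 14*n^2 + 56*n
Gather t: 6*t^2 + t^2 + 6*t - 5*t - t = 7*t^2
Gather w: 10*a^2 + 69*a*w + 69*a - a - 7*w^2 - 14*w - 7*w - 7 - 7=10*a^2 + 68*a - 7*w^2 + w*(69*a - 21) - 14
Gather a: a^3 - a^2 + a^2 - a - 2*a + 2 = a^3 - 3*a + 2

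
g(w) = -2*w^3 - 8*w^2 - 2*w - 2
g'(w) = -6*w^2 - 16*w - 2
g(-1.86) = -13.09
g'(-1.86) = 7.00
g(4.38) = -332.29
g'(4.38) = -187.19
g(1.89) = -47.86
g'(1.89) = -53.67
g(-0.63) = -3.42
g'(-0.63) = 5.70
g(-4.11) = 9.94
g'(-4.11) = -37.59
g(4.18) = -296.21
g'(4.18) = -173.71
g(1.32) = -23.18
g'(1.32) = -33.57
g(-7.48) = 402.37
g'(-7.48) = -218.02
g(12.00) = -4634.00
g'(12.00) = -1058.00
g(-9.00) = 826.00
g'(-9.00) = -344.00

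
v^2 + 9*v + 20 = (v + 4)*(v + 5)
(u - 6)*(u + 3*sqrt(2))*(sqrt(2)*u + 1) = sqrt(2)*u^3 - 6*sqrt(2)*u^2 + 7*u^2 - 42*u + 3*sqrt(2)*u - 18*sqrt(2)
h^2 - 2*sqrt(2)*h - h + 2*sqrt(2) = (h - 1)*(h - 2*sqrt(2))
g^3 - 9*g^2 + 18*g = g*(g - 6)*(g - 3)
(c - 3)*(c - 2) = c^2 - 5*c + 6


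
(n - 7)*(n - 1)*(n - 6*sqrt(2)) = n^3 - 6*sqrt(2)*n^2 - 8*n^2 + 7*n + 48*sqrt(2)*n - 42*sqrt(2)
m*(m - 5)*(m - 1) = m^3 - 6*m^2 + 5*m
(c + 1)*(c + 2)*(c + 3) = c^3 + 6*c^2 + 11*c + 6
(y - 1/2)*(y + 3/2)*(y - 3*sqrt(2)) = y^3 - 3*sqrt(2)*y^2 + y^2 - 3*sqrt(2)*y - 3*y/4 + 9*sqrt(2)/4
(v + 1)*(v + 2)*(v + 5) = v^3 + 8*v^2 + 17*v + 10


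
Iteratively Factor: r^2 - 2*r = (r)*(r - 2)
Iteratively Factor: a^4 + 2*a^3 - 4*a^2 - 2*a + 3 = (a + 1)*(a^3 + a^2 - 5*a + 3) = (a + 1)*(a + 3)*(a^2 - 2*a + 1) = (a - 1)*(a + 1)*(a + 3)*(a - 1)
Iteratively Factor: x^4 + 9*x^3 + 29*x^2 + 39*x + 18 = (x + 3)*(x^3 + 6*x^2 + 11*x + 6) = (x + 3)^2*(x^2 + 3*x + 2) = (x + 2)*(x + 3)^2*(x + 1)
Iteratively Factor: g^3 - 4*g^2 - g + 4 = (g - 4)*(g^2 - 1) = (g - 4)*(g + 1)*(g - 1)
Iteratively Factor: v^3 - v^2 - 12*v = (v)*(v^2 - v - 12) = v*(v + 3)*(v - 4)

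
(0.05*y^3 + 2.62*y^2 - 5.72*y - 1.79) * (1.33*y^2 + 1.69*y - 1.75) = 0.0665*y^5 + 3.5691*y^4 - 3.2673*y^3 - 16.6325*y^2 + 6.9849*y + 3.1325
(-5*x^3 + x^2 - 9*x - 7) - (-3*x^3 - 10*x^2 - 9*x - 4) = -2*x^3 + 11*x^2 - 3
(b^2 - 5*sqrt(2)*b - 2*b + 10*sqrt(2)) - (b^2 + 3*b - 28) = -5*sqrt(2)*b - 5*b + 10*sqrt(2) + 28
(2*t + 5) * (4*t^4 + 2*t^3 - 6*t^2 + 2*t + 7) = 8*t^5 + 24*t^4 - 2*t^3 - 26*t^2 + 24*t + 35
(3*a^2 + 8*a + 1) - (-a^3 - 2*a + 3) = a^3 + 3*a^2 + 10*a - 2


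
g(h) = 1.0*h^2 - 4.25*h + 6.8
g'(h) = 2.0*h - 4.25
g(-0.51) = 9.23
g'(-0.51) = -5.27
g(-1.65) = 16.54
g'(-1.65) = -7.55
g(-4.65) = 48.18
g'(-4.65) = -13.55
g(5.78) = 15.64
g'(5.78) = 7.31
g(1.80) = 2.39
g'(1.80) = -0.65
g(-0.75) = 10.55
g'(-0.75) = -5.75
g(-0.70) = 10.26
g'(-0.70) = -5.65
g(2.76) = 2.69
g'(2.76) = 1.27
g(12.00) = 99.80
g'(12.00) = 19.75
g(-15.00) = 295.55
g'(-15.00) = -34.25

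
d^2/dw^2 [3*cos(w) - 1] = -3*cos(w)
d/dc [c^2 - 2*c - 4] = 2*c - 2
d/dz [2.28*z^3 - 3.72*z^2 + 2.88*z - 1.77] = 6.84*z^2 - 7.44*z + 2.88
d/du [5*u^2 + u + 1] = 10*u + 1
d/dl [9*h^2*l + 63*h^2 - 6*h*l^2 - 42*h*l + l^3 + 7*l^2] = 9*h^2 - 12*h*l - 42*h + 3*l^2 + 14*l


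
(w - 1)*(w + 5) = w^2 + 4*w - 5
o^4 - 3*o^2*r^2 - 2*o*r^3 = o*(o - 2*r)*(o + r)^2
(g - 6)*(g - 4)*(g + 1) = g^3 - 9*g^2 + 14*g + 24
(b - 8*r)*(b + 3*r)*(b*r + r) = b^3*r - 5*b^2*r^2 + b^2*r - 24*b*r^3 - 5*b*r^2 - 24*r^3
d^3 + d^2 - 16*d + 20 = (d - 2)^2*(d + 5)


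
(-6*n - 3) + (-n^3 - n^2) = -n^3 - n^2 - 6*n - 3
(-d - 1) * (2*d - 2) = 2 - 2*d^2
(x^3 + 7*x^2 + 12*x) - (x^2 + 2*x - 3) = x^3 + 6*x^2 + 10*x + 3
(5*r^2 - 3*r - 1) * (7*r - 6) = 35*r^3 - 51*r^2 + 11*r + 6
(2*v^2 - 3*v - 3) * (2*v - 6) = 4*v^3 - 18*v^2 + 12*v + 18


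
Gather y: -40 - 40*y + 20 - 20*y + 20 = -60*y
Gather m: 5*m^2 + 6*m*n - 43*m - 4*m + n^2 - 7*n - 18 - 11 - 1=5*m^2 + m*(6*n - 47) + n^2 - 7*n - 30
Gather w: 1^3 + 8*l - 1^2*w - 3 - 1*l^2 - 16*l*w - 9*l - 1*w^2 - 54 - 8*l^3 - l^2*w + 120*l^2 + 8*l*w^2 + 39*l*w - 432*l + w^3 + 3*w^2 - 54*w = -8*l^3 + 119*l^2 - 433*l + w^3 + w^2*(8*l + 2) + w*(-l^2 + 23*l - 55) - 56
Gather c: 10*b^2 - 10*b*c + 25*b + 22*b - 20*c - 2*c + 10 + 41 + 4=10*b^2 + 47*b + c*(-10*b - 22) + 55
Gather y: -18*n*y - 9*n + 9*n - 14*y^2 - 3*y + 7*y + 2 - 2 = -14*y^2 + y*(4 - 18*n)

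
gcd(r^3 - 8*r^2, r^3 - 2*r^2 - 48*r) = r^2 - 8*r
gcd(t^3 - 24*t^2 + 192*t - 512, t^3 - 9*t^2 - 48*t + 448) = t^2 - 16*t + 64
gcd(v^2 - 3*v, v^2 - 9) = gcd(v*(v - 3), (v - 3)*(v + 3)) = v - 3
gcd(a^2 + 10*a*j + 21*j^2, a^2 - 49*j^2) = a + 7*j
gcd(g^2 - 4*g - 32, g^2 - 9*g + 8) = g - 8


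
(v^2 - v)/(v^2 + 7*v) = (v - 1)/(v + 7)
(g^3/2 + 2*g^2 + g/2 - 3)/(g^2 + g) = (g^3 + 4*g^2 + g - 6)/(2*g*(g + 1))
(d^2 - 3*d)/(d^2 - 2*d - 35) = d*(3 - d)/(-d^2 + 2*d + 35)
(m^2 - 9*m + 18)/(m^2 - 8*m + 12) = (m - 3)/(m - 2)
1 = 1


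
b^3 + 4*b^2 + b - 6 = (b - 1)*(b + 2)*(b + 3)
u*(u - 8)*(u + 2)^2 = u^4 - 4*u^3 - 28*u^2 - 32*u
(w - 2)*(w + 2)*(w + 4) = w^3 + 4*w^2 - 4*w - 16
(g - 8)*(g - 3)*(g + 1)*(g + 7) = g^4 - 3*g^3 - 57*g^2 + 115*g + 168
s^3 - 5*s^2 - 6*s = s*(s - 6)*(s + 1)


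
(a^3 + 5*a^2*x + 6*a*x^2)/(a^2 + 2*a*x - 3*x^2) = a*(-a - 2*x)/(-a + x)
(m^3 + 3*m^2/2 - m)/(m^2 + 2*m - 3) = m*(2*m^2 + 3*m - 2)/(2*(m^2 + 2*m - 3))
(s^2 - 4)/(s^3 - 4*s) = 1/s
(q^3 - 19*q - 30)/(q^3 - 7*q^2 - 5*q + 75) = (q + 2)/(q - 5)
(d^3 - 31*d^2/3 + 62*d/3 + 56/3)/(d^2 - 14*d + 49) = (3*d^2 - 10*d - 8)/(3*(d - 7))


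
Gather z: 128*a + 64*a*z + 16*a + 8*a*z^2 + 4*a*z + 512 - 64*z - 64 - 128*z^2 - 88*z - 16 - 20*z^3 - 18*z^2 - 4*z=144*a - 20*z^3 + z^2*(8*a - 146) + z*(68*a - 156) + 432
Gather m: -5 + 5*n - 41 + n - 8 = 6*n - 54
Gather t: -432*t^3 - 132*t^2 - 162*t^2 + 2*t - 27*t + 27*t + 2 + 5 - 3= -432*t^3 - 294*t^2 + 2*t + 4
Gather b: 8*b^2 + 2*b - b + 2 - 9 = 8*b^2 + b - 7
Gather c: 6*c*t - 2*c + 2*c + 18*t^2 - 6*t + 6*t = 6*c*t + 18*t^2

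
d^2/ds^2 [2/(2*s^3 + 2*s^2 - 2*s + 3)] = 8*(-(3*s + 1)*(2*s^3 + 2*s^2 - 2*s + 3) + 2*(3*s^2 + 2*s - 1)^2)/(2*s^3 + 2*s^2 - 2*s + 3)^3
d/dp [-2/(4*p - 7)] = 8/(4*p - 7)^2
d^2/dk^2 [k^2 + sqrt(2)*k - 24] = 2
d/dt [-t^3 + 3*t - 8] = 3 - 3*t^2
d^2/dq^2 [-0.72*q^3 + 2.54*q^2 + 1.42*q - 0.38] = 5.08 - 4.32*q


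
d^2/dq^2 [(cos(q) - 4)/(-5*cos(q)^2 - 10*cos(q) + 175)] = (9*(1 - cos(2*q))^2*cos(q)/4 - 9*(1 - cos(2*q))^2/2 + 1841*cos(q)/2 - 259*cos(2*q) + 48*cos(3*q) - cos(5*q)/2 - 69)/(5*(cos(q) - 5)^3*(cos(q) + 7)^3)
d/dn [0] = 0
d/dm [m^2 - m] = 2*m - 1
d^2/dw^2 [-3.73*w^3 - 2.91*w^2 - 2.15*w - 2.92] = -22.38*w - 5.82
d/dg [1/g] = -1/g^2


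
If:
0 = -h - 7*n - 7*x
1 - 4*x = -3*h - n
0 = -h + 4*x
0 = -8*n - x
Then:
No Solution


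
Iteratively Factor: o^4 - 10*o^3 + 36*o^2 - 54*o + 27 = (o - 3)*(o^3 - 7*o^2 + 15*o - 9) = (o - 3)^2*(o^2 - 4*o + 3) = (o - 3)^2*(o - 1)*(o - 3)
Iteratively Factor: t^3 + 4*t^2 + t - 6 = (t - 1)*(t^2 + 5*t + 6) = (t - 1)*(t + 3)*(t + 2)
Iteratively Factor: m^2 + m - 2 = (m - 1)*(m + 2)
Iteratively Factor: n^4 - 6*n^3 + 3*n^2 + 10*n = (n)*(n^3 - 6*n^2 + 3*n + 10) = n*(n - 2)*(n^2 - 4*n - 5) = n*(n - 2)*(n + 1)*(n - 5)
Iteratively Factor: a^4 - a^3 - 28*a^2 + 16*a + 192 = (a - 4)*(a^3 + 3*a^2 - 16*a - 48) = (a - 4)*(a + 4)*(a^2 - a - 12) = (a - 4)^2*(a + 4)*(a + 3)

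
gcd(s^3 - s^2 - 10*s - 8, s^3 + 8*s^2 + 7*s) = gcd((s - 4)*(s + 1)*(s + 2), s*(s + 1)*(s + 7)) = s + 1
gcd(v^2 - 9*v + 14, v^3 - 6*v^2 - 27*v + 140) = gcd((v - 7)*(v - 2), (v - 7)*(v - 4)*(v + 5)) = v - 7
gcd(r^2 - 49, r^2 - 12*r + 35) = r - 7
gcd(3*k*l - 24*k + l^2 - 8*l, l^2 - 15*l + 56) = l - 8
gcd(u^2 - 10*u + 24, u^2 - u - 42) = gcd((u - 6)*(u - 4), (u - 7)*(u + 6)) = 1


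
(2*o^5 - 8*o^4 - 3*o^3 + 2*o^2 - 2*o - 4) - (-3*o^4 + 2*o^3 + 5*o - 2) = 2*o^5 - 5*o^4 - 5*o^3 + 2*o^2 - 7*o - 2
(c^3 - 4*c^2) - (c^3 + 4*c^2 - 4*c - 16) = -8*c^2 + 4*c + 16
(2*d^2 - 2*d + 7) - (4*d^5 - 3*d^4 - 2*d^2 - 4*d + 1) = -4*d^5 + 3*d^4 + 4*d^2 + 2*d + 6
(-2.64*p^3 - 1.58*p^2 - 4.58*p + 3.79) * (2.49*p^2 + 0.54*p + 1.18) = -6.5736*p^5 - 5.3598*p^4 - 15.3726*p^3 + 5.0995*p^2 - 3.3578*p + 4.4722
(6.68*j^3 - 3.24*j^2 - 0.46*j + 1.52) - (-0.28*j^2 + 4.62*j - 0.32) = 6.68*j^3 - 2.96*j^2 - 5.08*j + 1.84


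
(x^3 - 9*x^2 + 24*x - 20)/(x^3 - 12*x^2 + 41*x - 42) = (x^2 - 7*x + 10)/(x^2 - 10*x + 21)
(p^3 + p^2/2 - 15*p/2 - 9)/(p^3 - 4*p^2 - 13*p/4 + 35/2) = 2*(2*p^2 - 3*p - 9)/(4*p^2 - 24*p + 35)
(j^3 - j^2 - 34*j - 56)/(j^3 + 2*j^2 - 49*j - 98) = (j + 4)/(j + 7)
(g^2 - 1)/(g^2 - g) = (g + 1)/g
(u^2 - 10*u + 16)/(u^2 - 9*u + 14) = (u - 8)/(u - 7)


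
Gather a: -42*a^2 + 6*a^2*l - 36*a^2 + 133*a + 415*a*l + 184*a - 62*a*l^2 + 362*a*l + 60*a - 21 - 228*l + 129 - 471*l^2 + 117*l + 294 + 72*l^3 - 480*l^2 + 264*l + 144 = a^2*(6*l - 78) + a*(-62*l^2 + 777*l + 377) + 72*l^3 - 951*l^2 + 153*l + 546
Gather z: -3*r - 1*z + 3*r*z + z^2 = -3*r + z^2 + z*(3*r - 1)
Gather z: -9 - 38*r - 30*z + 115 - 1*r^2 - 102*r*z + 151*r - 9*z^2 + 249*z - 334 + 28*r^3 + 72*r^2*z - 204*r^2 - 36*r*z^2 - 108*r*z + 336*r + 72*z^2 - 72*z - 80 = 28*r^3 - 205*r^2 + 449*r + z^2*(63 - 36*r) + z*(72*r^2 - 210*r + 147) - 308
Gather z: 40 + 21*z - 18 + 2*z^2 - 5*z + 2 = 2*z^2 + 16*z + 24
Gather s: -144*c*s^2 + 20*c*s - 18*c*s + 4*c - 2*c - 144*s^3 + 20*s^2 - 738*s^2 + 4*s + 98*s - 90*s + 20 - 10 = 2*c - 144*s^3 + s^2*(-144*c - 718) + s*(2*c + 12) + 10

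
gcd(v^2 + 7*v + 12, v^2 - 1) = 1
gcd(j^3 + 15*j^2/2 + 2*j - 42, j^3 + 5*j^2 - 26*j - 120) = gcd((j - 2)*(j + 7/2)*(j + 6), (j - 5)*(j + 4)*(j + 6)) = j + 6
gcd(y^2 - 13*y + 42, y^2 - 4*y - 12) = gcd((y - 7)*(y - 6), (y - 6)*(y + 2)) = y - 6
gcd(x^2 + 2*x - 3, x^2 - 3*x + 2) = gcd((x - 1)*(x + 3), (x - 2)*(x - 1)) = x - 1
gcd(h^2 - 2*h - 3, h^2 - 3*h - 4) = h + 1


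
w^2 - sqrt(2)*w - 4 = (w - 2*sqrt(2))*(w + sqrt(2))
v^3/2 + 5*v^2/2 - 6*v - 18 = (v/2 + 1)*(v - 3)*(v + 6)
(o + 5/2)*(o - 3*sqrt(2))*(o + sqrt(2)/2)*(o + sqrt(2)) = o^4 - 3*sqrt(2)*o^3/2 + 5*o^3/2 - 8*o^2 - 15*sqrt(2)*o^2/4 - 20*o - 3*sqrt(2)*o - 15*sqrt(2)/2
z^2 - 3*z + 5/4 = (z - 5/2)*(z - 1/2)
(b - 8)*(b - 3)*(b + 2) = b^3 - 9*b^2 + 2*b + 48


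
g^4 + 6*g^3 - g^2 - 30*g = g*(g - 2)*(g + 3)*(g + 5)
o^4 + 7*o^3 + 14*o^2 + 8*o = o*(o + 1)*(o + 2)*(o + 4)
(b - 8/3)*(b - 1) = b^2 - 11*b/3 + 8/3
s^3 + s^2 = s^2*(s + 1)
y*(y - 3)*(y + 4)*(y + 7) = y^4 + 8*y^3 - 5*y^2 - 84*y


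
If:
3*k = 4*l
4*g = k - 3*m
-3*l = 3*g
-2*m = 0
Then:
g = 0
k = 0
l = 0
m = 0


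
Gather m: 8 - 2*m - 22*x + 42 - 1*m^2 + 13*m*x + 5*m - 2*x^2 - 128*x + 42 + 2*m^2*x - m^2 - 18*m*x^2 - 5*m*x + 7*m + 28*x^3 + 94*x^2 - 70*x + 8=m^2*(2*x - 2) + m*(-18*x^2 + 8*x + 10) + 28*x^3 + 92*x^2 - 220*x + 100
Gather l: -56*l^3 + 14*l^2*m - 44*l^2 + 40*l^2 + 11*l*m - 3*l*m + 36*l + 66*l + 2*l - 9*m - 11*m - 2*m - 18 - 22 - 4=-56*l^3 + l^2*(14*m - 4) + l*(8*m + 104) - 22*m - 44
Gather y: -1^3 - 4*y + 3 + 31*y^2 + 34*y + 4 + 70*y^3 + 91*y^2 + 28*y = 70*y^3 + 122*y^2 + 58*y + 6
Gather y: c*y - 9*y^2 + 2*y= -9*y^2 + y*(c + 2)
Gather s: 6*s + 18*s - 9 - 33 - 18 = 24*s - 60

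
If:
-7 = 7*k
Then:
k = -1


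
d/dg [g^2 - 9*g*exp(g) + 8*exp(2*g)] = -9*g*exp(g) + 2*g + 16*exp(2*g) - 9*exp(g)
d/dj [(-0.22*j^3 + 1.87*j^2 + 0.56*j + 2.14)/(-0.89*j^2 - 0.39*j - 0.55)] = (0.1958*j^4 + 0.1716*j^3 + 0.1321*j^2 + 1.7522*j + 0.5266)/(0.7921*j^4 + 0.6942*j^3 + 1.1311*j^2 + 0.429*j + 0.3025)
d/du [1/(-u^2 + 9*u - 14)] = (2*u - 9)/(u^2 - 9*u + 14)^2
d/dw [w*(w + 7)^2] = (w + 7)*(3*w + 7)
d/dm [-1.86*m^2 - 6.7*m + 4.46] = -3.72*m - 6.7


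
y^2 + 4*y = y*(y + 4)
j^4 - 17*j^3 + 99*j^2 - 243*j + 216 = (j - 8)*(j - 3)^3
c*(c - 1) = c^2 - c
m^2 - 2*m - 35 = (m - 7)*(m + 5)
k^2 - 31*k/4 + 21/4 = (k - 7)*(k - 3/4)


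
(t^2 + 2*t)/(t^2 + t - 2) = t/(t - 1)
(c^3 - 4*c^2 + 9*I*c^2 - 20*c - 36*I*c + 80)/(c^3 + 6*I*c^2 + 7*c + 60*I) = (c - 4)/(c - 3*I)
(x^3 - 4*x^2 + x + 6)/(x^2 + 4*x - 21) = (x^2 - x - 2)/(x + 7)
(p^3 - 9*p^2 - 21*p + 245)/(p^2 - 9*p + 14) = (p^2 - 2*p - 35)/(p - 2)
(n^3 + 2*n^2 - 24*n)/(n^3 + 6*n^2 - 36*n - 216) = n*(n - 4)/(n^2 - 36)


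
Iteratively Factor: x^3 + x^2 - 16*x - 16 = (x + 1)*(x^2 - 16) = (x + 1)*(x + 4)*(x - 4)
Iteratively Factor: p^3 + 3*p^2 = (p)*(p^2 + 3*p) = p*(p + 3)*(p)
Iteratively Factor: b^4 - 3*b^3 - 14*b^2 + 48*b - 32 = (b - 1)*(b^3 - 2*b^2 - 16*b + 32) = (b - 2)*(b - 1)*(b^2 - 16) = (b - 4)*(b - 2)*(b - 1)*(b + 4)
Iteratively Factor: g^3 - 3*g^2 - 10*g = (g - 5)*(g^2 + 2*g) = (g - 5)*(g + 2)*(g)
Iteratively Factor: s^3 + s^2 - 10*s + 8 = (s - 2)*(s^2 + 3*s - 4) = (s - 2)*(s - 1)*(s + 4)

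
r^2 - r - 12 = (r - 4)*(r + 3)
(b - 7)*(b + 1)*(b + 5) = b^3 - b^2 - 37*b - 35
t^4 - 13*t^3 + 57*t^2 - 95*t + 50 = (t - 5)^2*(t - 2)*(t - 1)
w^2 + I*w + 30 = (w - 5*I)*(w + 6*I)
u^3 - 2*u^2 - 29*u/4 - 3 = (u - 4)*(u + 1/2)*(u + 3/2)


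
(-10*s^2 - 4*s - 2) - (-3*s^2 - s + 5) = -7*s^2 - 3*s - 7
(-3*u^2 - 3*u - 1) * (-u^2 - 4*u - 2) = 3*u^4 + 15*u^3 + 19*u^2 + 10*u + 2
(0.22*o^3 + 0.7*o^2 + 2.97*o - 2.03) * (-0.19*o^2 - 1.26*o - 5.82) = -0.0418*o^5 - 0.4102*o^4 - 2.7267*o^3 - 7.4305*o^2 - 14.7276*o + 11.8146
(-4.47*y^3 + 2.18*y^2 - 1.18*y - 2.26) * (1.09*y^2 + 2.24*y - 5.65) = -4.8723*y^5 - 7.6366*y^4 + 28.8525*y^3 - 17.4236*y^2 + 1.6046*y + 12.769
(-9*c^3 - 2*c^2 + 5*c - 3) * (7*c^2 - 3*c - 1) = -63*c^5 + 13*c^4 + 50*c^3 - 34*c^2 + 4*c + 3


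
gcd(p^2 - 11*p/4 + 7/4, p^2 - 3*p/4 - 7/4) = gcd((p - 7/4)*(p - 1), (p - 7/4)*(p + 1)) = p - 7/4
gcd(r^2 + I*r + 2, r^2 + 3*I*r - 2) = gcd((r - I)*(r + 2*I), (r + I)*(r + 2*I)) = r + 2*I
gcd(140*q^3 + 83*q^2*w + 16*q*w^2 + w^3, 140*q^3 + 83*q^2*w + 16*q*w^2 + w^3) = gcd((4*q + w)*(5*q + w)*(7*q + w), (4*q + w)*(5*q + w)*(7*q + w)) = 140*q^3 + 83*q^2*w + 16*q*w^2 + w^3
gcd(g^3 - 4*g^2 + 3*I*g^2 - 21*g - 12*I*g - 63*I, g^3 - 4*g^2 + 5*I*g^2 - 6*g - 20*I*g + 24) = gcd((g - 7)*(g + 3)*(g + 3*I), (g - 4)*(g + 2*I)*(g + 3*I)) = g + 3*I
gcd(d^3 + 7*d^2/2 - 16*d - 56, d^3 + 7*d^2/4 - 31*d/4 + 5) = d + 4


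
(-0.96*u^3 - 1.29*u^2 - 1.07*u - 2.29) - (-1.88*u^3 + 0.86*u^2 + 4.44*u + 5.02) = 0.92*u^3 - 2.15*u^2 - 5.51*u - 7.31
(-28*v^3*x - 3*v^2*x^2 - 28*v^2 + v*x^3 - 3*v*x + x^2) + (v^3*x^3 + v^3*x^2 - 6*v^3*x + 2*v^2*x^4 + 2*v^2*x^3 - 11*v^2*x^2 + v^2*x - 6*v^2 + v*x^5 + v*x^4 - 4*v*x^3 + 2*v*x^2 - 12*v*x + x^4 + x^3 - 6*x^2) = v^3*x^3 + v^3*x^2 - 34*v^3*x + 2*v^2*x^4 + 2*v^2*x^3 - 14*v^2*x^2 + v^2*x - 34*v^2 + v*x^5 + v*x^4 - 3*v*x^3 + 2*v*x^2 - 15*v*x + x^4 + x^3 - 5*x^2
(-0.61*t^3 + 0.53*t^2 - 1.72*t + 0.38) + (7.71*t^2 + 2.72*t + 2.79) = -0.61*t^3 + 8.24*t^2 + 1.0*t + 3.17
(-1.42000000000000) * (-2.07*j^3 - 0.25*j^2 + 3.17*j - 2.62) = 2.9394*j^3 + 0.355*j^2 - 4.5014*j + 3.7204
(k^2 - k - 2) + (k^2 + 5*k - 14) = 2*k^2 + 4*k - 16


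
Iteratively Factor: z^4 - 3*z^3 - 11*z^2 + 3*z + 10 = (z - 5)*(z^3 + 2*z^2 - z - 2) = (z - 5)*(z + 2)*(z^2 - 1) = (z - 5)*(z + 1)*(z + 2)*(z - 1)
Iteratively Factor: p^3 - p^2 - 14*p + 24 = (p + 4)*(p^2 - 5*p + 6) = (p - 2)*(p + 4)*(p - 3)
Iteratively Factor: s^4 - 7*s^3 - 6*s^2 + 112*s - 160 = (s + 4)*(s^3 - 11*s^2 + 38*s - 40) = (s - 5)*(s + 4)*(s^2 - 6*s + 8) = (s - 5)*(s - 4)*(s + 4)*(s - 2)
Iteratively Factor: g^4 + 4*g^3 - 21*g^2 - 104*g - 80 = (g - 5)*(g^3 + 9*g^2 + 24*g + 16) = (g - 5)*(g + 4)*(g^2 + 5*g + 4) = (g - 5)*(g + 4)^2*(g + 1)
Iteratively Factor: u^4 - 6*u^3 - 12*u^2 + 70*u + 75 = (u + 3)*(u^3 - 9*u^2 + 15*u + 25) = (u - 5)*(u + 3)*(u^2 - 4*u - 5) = (u - 5)*(u + 1)*(u + 3)*(u - 5)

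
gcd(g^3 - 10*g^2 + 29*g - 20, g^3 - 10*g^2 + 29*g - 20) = g^3 - 10*g^2 + 29*g - 20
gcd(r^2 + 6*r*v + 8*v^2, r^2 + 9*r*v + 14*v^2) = r + 2*v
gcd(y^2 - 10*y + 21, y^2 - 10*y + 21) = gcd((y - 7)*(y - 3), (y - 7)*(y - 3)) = y^2 - 10*y + 21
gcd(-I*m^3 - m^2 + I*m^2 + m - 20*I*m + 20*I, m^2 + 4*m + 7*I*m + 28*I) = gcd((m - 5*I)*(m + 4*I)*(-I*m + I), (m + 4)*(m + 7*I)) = 1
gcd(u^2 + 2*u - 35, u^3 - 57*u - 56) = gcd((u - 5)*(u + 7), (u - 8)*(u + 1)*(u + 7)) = u + 7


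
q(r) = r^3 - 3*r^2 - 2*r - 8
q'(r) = 3*r^2 - 6*r - 2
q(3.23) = -12.06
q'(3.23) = 9.92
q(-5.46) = -249.29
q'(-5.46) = 120.19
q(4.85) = 25.82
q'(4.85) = 39.47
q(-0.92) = -9.48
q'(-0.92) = 6.06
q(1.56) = -14.62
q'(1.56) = -4.06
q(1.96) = -15.92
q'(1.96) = -2.24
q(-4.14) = -122.10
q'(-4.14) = 74.26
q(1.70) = -15.16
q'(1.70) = -3.53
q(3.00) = -14.00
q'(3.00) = 7.00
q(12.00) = 1264.00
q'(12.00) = 358.00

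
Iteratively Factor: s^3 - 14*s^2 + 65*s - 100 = (s - 4)*(s^2 - 10*s + 25) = (s - 5)*(s - 4)*(s - 5)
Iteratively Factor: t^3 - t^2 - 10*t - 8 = (t - 4)*(t^2 + 3*t + 2) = (t - 4)*(t + 1)*(t + 2)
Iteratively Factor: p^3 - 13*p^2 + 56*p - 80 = (p - 5)*(p^2 - 8*p + 16) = (p - 5)*(p - 4)*(p - 4)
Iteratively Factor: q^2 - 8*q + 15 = (q - 5)*(q - 3)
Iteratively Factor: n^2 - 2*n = (n)*(n - 2)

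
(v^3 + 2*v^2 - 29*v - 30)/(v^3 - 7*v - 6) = (v^2 + v - 30)/(v^2 - v - 6)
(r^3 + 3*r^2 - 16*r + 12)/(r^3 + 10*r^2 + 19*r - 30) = (r - 2)/(r + 5)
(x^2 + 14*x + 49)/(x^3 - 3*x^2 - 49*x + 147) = (x + 7)/(x^2 - 10*x + 21)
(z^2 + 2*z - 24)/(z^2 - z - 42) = (z - 4)/(z - 7)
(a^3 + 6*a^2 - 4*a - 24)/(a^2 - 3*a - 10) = (a^2 + 4*a - 12)/(a - 5)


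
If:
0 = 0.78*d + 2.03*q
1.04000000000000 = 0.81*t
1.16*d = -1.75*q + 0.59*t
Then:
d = 1.55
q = -0.60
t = 1.28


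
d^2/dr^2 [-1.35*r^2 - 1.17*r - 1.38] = -2.70000000000000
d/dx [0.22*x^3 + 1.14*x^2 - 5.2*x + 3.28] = 0.66*x^2 + 2.28*x - 5.2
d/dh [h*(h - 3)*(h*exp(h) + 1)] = h^3*exp(h) - 6*h*exp(h) + 2*h - 3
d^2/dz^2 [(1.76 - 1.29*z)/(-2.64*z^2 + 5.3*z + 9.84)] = ((22.9668 - 20.4336*z)*(-2.64*z^2 + 5.3*z + 9.84) - (1.29*z - 1.76)*(5.28*z - 5.3)*(10.56*z - 10.6))/(-2.64*z^2 + 5.3*z + 9.84)^3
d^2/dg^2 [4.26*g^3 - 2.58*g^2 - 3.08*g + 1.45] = 25.56*g - 5.16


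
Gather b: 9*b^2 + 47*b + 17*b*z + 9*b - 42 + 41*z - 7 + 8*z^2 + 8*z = 9*b^2 + b*(17*z + 56) + 8*z^2 + 49*z - 49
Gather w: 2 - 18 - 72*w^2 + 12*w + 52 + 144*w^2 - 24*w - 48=72*w^2 - 12*w - 12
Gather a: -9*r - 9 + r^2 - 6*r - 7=r^2 - 15*r - 16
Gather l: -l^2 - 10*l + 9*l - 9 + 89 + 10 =-l^2 - l + 90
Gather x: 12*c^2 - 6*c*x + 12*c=12*c^2 - 6*c*x + 12*c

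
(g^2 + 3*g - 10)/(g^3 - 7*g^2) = (g^2 + 3*g - 10)/(g^2*(g - 7))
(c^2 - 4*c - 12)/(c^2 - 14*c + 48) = (c + 2)/(c - 8)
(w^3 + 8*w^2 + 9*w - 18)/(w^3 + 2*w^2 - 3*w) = (w + 6)/w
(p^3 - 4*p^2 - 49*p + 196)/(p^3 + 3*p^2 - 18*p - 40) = (p^2 - 49)/(p^2 + 7*p + 10)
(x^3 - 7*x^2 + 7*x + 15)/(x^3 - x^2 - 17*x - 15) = (x - 3)/(x + 3)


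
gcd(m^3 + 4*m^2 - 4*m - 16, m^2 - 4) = m^2 - 4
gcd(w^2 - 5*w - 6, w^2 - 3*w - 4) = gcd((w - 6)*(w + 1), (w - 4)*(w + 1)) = w + 1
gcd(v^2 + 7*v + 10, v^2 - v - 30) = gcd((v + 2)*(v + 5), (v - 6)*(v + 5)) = v + 5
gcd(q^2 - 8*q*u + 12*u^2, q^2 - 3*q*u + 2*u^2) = q - 2*u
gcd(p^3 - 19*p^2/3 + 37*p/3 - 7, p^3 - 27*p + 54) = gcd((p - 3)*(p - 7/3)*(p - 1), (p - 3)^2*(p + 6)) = p - 3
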